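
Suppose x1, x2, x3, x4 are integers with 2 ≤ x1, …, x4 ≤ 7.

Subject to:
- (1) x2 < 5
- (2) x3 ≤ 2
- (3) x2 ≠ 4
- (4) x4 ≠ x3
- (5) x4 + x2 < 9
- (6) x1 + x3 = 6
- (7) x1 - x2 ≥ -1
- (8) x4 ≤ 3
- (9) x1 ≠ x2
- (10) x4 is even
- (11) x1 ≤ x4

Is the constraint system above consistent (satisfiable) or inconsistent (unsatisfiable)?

Unsatisfiable

From constraints 8 and 11: x1 ≤ x4 ≤ 3. From constraint 2: x3 ≤ 2. Hence x1 + x3 ≤ 5. But constraint 6 requires x1 + x3 = 6, and 6 > 5. Contradiction.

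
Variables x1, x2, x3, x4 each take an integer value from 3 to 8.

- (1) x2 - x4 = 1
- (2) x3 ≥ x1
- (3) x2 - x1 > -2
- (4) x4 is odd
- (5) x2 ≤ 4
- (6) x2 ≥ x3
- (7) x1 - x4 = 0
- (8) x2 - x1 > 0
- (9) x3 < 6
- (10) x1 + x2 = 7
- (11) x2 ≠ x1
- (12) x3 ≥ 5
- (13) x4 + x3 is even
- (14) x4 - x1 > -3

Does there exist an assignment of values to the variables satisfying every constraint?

Unsatisfiable

From constraints 6 and 12: x2 ≥ x3 and x3 ≥ 5, so x2 ≥ 5. From constraint 5: x2 ≤ 4. But 4 < 5, so no value of x2 works.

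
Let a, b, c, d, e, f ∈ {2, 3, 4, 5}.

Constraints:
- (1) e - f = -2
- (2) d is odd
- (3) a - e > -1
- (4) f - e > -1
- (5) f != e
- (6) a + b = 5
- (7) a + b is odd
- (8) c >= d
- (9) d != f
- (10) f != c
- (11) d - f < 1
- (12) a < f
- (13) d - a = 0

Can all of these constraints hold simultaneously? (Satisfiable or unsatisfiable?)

Setting (a, b, c, d, e, f) = (3, 2, 3, 3, 3, 5) satisfies everything: constraint 1: e - f = -2; constraint 3: a - e = 0, and the others follow.

Satisfiable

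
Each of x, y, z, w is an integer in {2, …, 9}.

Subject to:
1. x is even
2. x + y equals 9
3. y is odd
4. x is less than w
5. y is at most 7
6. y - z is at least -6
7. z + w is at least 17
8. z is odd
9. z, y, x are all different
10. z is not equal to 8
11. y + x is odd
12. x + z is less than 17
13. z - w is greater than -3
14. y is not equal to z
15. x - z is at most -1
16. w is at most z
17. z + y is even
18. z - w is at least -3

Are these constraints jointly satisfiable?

Satisfiable

Take x = 6, y = 3, z = 9, w = 9. Then constraint 2: x + y = 9; constraint 6: y - z = -6, and every other listed constraint is also met.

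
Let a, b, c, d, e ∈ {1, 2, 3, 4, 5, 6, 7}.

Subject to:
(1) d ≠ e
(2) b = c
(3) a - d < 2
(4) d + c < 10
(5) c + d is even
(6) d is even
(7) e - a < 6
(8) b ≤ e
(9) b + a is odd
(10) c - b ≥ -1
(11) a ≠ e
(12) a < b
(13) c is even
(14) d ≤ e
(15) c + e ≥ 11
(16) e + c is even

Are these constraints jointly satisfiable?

Satisfiable

Take a = 1, b = 6, c = 6, d = 2, e = 6. Then constraint 3: a - d = -1; constraint 4: d + c = 8, and every other listed constraint is also met.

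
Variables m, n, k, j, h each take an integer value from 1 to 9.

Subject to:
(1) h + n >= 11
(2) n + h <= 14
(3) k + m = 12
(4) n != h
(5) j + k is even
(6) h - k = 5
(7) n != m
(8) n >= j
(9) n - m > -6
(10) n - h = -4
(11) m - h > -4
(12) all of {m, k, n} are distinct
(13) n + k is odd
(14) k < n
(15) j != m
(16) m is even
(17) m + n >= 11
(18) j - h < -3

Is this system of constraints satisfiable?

Satisfiable

Take m = 8, n = 5, k = 4, j = 4, h = 9. Then constraint 1: h + n = 14; constraint 2: n + h = 14, and every other listed constraint is also met.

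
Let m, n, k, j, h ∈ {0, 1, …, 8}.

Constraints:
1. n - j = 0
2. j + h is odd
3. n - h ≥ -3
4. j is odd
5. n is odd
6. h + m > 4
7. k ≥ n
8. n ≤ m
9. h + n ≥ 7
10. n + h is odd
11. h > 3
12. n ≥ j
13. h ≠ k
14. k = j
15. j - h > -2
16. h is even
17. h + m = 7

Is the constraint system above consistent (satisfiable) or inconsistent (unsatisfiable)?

Setting (m, n, k, j, h) = (3, 3, 3, 3, 4) satisfies everything: constraint 1: n - j = 0; constraint 3: n - h = -1; constraint 6: h + m = 7, and the others follow.

Satisfiable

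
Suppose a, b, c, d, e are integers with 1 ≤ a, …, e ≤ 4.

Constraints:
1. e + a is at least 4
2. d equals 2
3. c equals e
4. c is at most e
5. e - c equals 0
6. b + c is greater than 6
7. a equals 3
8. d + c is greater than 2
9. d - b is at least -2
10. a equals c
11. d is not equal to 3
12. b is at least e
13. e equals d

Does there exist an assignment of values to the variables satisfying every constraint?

Constraint 7 fixes a = 3 and constraint 2 fixes d = 2. Constraints 3, 10, and 13 give a = c = e = d, so a = d. But 3 ≠ 2 — contradiction.

Unsatisfiable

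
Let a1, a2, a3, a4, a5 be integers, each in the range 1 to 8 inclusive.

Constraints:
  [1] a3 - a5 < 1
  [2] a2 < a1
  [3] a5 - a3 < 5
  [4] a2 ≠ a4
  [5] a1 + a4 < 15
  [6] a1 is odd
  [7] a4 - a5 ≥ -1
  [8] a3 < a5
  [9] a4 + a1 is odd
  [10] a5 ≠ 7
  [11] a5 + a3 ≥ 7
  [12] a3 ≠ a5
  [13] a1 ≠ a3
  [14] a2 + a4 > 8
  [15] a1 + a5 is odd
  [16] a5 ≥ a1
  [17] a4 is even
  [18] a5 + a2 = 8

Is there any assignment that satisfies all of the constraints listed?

Take a1 = 5, a2 = 2, a3 = 4, a4 = 8, a5 = 6. Then constraint 1: a3 - a5 = -2; constraint 3: a5 - a3 = 2, and every other listed constraint is also met.

Satisfiable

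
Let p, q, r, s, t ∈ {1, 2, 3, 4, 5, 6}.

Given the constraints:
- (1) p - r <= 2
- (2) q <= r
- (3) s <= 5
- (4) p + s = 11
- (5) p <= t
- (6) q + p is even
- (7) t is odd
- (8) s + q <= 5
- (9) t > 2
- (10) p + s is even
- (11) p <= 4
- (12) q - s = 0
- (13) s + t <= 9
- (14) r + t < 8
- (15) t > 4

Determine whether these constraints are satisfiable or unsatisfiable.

Unsatisfiable

From constraint 11: p ≤ 4. From constraint 3: s ≤ 5. Hence p + s ≤ 9. But constraint 4 requires p + s = 11, and 11 > 9. Contradiction.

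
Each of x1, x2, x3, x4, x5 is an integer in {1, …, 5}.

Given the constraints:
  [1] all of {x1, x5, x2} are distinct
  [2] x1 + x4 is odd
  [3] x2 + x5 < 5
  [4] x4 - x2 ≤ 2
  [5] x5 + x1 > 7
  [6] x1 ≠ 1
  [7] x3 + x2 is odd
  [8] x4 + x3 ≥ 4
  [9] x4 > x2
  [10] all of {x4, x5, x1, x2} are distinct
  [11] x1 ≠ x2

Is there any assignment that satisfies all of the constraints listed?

Satisfiable

Take x1 = 5, x2 = 1, x3 = 4, x4 = 2, x5 = 3. Then constraint 3: x2 + x5 = 4; constraint 4: x4 - x2 = 1, and every other listed constraint is also met.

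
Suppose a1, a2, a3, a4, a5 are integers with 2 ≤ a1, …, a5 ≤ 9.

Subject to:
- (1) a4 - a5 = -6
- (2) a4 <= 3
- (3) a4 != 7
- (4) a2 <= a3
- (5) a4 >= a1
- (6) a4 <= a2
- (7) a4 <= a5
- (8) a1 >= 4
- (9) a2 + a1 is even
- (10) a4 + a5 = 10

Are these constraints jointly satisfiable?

From constraints 5 and 8: a4 ≥ a1 and a1 ≥ 4, so a4 ≥ 4. From constraint 2: a4 ≤ 3. But 3 < 4, so no value of a4 works.

Unsatisfiable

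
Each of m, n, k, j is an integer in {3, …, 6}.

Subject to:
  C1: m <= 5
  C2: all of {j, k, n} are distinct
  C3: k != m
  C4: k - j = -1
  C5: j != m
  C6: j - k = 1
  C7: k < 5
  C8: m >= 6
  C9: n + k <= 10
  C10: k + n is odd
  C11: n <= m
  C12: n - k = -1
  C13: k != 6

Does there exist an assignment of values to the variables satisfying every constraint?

Unsatisfiable

From constraint 8: m ≥ 6. From constraint 1: m ≤ 5. But 5 < 6, so no value of m works.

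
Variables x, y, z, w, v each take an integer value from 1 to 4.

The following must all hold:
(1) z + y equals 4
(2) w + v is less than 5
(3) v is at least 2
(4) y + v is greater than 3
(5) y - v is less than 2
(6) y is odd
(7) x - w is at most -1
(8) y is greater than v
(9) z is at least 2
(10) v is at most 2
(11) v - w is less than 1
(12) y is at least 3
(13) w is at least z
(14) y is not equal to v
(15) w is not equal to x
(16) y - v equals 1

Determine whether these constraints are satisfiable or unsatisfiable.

From constraint 9: z ≥ 2. From constraint 12: y ≥ 3. Hence z + y ≥ 5. But constraint 1 requires z + y = 4, and 4 < 5. Contradiction.

Unsatisfiable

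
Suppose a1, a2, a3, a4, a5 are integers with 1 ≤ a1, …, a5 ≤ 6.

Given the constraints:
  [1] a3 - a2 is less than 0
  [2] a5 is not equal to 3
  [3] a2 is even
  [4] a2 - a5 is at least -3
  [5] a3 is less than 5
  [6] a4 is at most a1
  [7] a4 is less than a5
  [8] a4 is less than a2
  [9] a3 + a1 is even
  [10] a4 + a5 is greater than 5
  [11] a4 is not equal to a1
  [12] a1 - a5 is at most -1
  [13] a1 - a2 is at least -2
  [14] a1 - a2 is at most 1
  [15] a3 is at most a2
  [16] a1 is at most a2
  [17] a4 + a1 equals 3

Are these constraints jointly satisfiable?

Try a1 = 2, a2 = 4, a3 = 2, a4 = 1, a5 = 6.
Check constraint 1: a3 - a2 = -2; constraint 4: a2 - a5 = -2. The remaining constraints are straightforward to verify.

Satisfiable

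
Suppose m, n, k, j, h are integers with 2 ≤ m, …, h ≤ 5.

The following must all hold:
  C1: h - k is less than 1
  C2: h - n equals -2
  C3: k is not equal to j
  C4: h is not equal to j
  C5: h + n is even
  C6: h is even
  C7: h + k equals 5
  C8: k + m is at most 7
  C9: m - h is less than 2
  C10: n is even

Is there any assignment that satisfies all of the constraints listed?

Satisfiable

The assignment m = 3, n = 4, k = 3, j = 4, h = 2 works:
  constraint 1 holds since h - k = -1.
  constraint 2 holds since h - n = -2.
  constraint 7 holds since h + k = 5.
The rest check out directly.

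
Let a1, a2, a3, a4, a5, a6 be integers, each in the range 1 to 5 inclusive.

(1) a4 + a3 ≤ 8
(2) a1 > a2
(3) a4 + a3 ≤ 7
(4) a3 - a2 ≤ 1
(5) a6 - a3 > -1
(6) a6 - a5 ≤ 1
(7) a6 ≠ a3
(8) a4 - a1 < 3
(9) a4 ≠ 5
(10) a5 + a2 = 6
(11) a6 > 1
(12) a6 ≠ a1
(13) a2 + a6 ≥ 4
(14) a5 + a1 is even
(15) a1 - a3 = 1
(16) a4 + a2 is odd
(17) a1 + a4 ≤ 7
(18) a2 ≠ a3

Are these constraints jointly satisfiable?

Satisfiable

Take a1 = 3, a2 = 1, a3 = 2, a4 = 4, a5 = 5, a6 = 4. Then constraint 1: a4 + a3 = 6; constraint 3: a4 + a3 = 6, and every other listed constraint is also met.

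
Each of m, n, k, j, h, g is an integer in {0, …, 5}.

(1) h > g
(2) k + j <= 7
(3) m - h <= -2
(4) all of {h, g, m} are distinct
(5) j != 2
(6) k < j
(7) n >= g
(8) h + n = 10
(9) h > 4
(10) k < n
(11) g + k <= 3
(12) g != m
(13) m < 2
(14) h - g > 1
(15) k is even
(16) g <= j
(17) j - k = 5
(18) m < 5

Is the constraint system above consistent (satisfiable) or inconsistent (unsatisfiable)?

Try m = 0, n = 5, k = 0, j = 5, h = 5, g = 1.
Check constraint 2: k + j = 5; constraint 3: m - h = -5. The remaining constraints are straightforward to verify.

Satisfiable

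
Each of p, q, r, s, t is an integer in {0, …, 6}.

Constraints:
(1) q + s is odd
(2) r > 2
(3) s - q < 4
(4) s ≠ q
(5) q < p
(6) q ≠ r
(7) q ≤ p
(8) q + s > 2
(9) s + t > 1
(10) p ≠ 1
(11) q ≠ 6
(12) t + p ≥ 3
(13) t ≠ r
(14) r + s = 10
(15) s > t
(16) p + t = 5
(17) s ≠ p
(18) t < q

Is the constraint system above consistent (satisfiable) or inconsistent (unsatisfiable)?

Satisfiable

Setting (p, q, r, s, t) = (5, 1, 6, 4, 0) satisfies everything: constraint 3: s - q = 3; constraint 8: q + s = 5; constraint 9: s + t = 4, and the others follow.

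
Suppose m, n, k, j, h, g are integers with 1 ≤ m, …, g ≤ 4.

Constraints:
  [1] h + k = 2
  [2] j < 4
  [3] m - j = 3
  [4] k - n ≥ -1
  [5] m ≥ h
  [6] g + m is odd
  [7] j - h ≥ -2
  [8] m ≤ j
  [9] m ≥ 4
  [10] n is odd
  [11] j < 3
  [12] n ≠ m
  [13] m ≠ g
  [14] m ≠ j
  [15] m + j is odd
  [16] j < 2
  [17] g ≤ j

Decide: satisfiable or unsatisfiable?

From constraints 8 and 9: j ≥ m and m ≥ 4, so j ≥ 4. From constraint 2: j ≤ 3. But 3 < 4, so no value of j works.

Unsatisfiable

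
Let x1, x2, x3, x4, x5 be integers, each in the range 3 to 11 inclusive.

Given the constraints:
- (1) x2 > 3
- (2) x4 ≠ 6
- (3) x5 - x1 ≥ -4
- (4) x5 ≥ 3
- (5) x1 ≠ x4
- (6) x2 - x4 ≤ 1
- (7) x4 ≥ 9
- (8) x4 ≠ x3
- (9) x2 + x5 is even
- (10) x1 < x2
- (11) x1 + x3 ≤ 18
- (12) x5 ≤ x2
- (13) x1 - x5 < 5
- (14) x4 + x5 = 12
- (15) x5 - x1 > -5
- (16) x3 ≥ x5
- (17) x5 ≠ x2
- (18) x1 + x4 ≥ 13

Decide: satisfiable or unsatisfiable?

Satisfiable

Take x1 = 7, x2 = 9, x3 = 8, x4 = 9, x5 = 3. Then constraint 3: x5 - x1 = -4; constraint 6: x2 - x4 = 0; constraint 11: x1 + x3 = 15, and every other listed constraint is also met.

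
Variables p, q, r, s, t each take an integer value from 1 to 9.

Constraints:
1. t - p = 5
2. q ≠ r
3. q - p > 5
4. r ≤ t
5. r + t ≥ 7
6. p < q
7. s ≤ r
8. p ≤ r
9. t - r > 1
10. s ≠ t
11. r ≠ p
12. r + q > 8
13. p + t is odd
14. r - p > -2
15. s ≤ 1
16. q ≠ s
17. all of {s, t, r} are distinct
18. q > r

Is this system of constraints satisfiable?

Setting (p, q, r, s, t) = (1, 7, 2, 1, 6) satisfies everything: constraint 1: t - p = 5; constraint 3: q - p = 6; constraint 5: r + t = 8, and the others follow.

Satisfiable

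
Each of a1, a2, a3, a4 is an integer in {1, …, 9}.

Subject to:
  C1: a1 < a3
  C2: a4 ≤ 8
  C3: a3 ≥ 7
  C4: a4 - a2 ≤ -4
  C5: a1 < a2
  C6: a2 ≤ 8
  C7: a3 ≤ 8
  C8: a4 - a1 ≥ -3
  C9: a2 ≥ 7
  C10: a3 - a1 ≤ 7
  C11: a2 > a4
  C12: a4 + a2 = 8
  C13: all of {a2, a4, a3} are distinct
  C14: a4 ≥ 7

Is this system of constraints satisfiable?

Unsatisfiable

Constraints 2, 3, 6, 7, 9, and 14 confine each of a2, a4, a3 to the 2 values {7, 8}.
Constraint 13 requires all 3 of them to be distinct, but only 2 values are available — impossible by the pigeonhole principle.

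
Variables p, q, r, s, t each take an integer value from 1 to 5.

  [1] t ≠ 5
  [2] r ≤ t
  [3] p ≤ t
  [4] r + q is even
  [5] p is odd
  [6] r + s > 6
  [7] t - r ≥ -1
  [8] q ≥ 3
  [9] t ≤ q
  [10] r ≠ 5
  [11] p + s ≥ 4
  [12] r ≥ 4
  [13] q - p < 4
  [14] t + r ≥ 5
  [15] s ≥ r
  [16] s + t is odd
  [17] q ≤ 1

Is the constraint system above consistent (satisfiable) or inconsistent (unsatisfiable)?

From constraints 2 and 12: t ≥ r and r ≥ 4, so t ≥ 4. From constraints 9 and 17: t ≤ q and q ≤ 1, so t ≤ 1. But 1 < 4, so no value of t works.

Unsatisfiable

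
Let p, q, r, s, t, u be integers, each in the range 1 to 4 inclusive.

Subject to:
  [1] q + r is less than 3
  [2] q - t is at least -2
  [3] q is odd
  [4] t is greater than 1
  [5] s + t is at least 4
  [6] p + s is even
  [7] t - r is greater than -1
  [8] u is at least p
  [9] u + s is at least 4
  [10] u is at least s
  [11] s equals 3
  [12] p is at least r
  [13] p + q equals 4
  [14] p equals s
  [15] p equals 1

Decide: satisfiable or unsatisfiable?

Unsatisfiable

Constraint 15 fixes p = 1 and constraint 11 fixes s = 3, but constraint 14 requires p = s. Since 1 ≠ 3, contradiction.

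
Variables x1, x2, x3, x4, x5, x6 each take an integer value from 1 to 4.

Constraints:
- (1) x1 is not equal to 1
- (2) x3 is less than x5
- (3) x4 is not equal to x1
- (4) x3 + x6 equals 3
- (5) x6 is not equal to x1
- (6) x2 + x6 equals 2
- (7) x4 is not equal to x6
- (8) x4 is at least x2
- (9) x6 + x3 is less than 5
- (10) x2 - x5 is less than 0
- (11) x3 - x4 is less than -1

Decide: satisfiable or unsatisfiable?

Setting (x1, x2, x3, x4, x5, x6) = (2, 1, 2, 4, 3, 1) satisfies everything: constraint 4: x3 + x6 = 3; constraint 6: x2 + x6 = 2, and the others follow.

Satisfiable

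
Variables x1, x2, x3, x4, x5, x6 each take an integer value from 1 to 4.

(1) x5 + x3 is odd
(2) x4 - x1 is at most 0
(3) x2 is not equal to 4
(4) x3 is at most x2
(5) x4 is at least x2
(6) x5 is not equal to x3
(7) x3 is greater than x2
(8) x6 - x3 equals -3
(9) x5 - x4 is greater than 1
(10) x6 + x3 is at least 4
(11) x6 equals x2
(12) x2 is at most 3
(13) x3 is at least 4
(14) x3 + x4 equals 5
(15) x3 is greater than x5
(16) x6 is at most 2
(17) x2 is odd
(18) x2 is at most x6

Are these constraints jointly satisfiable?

From constraints 4 and 13: x2 ≥ x3 and x3 ≥ 4, so x2 ≥ 4. From constraints 16 and 18: x2 ≤ x6 and x6 ≤ 2, so x2 ≤ 2. But 2 < 4, so no value of x2 works.

Unsatisfiable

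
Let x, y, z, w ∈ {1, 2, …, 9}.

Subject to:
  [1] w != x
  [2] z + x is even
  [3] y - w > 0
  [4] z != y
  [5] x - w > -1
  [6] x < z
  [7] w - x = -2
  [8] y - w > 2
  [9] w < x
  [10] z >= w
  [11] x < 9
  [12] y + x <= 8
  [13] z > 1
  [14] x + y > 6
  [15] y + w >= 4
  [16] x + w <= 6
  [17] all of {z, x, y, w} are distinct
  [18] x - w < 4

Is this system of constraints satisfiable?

Setting (x, y, z, w) = (3, 4, 7, 1) satisfies everything: constraint 3: y - w = 3; constraint 5: x - w = 2; constraint 7: w - x = -2, and the others follow.

Satisfiable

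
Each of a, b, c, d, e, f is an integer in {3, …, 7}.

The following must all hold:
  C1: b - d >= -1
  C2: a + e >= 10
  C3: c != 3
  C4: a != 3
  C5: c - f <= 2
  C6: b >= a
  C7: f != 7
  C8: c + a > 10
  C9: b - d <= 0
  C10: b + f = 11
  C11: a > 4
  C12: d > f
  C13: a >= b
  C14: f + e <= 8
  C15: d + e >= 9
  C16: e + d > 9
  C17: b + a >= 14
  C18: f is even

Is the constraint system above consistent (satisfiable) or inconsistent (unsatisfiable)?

Satisfiable

Try a = 7, b = 7, c = 5, d = 7, e = 4, f = 4.
Check constraint 1: b - d = 0; constraint 2: a + e = 11; constraint 5: c - f = 1. The remaining constraints are straightforward to verify.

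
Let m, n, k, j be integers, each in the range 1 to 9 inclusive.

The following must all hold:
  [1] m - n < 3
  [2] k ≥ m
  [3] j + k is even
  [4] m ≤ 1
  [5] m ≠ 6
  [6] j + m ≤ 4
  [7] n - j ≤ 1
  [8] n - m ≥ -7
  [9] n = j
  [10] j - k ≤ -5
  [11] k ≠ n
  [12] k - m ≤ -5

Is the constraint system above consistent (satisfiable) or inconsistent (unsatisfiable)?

Constraints 7, 8, 10, and 12 give j − n ≥ -1, n − m ≥ -7, m − k ≥ 5, k − j ≥ 5.
Adding all 4 inequalities: the left sides telescope to 0, and the right sides sum to (-1) + (-7) + 5 + 5 = 2. So 0 ≥ 2, which is false.

Unsatisfiable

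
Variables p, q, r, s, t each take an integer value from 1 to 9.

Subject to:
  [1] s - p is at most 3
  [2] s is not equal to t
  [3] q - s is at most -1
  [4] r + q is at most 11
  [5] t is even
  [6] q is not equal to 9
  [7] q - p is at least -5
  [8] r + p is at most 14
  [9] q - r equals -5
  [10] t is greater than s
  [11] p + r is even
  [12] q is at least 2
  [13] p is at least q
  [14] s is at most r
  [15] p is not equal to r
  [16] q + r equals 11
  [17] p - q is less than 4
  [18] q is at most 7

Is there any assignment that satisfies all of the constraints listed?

Try p = 6, q = 3, r = 8, s = 6, t = 8.
Check constraint 1: s - p = 0; constraint 3: q - s = -3. The remaining constraints are straightforward to verify.

Satisfiable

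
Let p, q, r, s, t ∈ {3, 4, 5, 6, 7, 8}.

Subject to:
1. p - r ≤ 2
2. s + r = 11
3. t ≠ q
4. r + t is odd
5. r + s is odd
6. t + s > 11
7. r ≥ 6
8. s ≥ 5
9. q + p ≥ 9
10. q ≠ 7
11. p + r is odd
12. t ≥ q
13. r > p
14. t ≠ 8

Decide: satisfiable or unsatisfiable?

One satisfying assignment is p = 5, q = 6, r = 6, s = 5, t = 7.
For the less obvious constraints — constraint 1: p - r = -1; constraint 2: s + r = 11; constraint 6: t + s = 12 — and the others hold by inspection.

Satisfiable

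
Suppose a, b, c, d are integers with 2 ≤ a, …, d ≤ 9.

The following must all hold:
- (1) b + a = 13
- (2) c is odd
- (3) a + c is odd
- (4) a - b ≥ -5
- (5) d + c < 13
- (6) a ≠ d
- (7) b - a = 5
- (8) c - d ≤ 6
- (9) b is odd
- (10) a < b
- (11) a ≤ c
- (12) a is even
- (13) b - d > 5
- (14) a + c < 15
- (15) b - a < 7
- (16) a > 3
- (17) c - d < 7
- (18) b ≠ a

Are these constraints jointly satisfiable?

Take a = 4, b = 9, c = 9, d = 3. Then constraint 1: b + a = 13; constraint 4: a - b = -5; constraint 5: d + c = 12, and every other listed constraint is also met.

Satisfiable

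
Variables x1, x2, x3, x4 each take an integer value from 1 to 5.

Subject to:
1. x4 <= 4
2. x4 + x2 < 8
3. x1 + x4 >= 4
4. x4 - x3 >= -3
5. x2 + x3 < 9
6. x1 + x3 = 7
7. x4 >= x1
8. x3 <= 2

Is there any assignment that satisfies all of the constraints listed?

From constraints 1 and 7: x1 ≤ x4 ≤ 4. From constraint 8: x3 ≤ 2. Hence x1 + x3 ≤ 6. But constraint 6 requires x1 + x3 = 7, and 7 > 6. Contradiction.

Unsatisfiable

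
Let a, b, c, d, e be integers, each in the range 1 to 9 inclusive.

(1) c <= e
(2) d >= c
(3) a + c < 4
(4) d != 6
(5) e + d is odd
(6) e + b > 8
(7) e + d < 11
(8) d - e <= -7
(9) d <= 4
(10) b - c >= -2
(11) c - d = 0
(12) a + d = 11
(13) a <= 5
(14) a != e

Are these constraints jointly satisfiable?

From constraint 13: a ≤ 5. From constraint 9: d ≤ 4. Hence a + d ≤ 9. But constraint 12 requires a + d = 11, and 11 > 9. Contradiction.

Unsatisfiable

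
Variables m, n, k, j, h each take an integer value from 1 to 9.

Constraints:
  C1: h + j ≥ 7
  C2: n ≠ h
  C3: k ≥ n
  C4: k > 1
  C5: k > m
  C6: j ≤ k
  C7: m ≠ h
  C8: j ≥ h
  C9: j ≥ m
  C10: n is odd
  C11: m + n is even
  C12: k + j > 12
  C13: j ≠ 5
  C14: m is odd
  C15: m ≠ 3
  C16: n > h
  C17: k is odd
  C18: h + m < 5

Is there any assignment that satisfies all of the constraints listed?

Satisfiable

One satisfying assignment is m = 1, n = 7, k = 7, j = 6, h = 2.
For the less obvious constraints — constraint 1: h + j = 8; constraint 12: k + j = 13 — and the others hold by inspection.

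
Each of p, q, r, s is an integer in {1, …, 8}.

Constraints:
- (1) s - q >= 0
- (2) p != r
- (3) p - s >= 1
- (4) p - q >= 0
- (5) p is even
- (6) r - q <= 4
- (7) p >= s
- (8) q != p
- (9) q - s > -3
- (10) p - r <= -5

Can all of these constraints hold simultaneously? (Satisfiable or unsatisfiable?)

Unsatisfiable

Constraints 1, 3, 6, and 10 give r − p ≥ 5, p − s ≥ 1, s − q ≥ 0, q − r ≥ -4.
Adding all 4 inequalities: the left sides telescope to 0, and the right sides sum to 5 + 1 + 0 + (-4) = 2. So 0 ≥ 2, which is false.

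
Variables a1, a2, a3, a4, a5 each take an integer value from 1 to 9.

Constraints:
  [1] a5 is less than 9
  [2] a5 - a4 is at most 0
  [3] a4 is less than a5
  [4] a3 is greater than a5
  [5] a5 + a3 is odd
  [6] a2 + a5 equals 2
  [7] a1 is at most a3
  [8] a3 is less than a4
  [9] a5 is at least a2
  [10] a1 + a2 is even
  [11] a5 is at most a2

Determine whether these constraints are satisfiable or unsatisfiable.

Constraints 3, 4, and 8 give a5 < a3, a3 < a4, a4 < a5. Chaining: a5 < a3 < a4 < a5, which forces a5 < a5 — impossible.

Unsatisfiable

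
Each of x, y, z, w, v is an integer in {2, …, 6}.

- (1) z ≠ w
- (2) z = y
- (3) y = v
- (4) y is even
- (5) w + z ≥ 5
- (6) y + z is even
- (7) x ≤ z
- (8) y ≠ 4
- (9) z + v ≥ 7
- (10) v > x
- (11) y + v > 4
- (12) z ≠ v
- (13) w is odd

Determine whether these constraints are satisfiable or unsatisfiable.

Unsatisfiable

From constraints 2 and 3, z = y = v, so z = v. But constraint 12 says z ≠ v. Contradiction.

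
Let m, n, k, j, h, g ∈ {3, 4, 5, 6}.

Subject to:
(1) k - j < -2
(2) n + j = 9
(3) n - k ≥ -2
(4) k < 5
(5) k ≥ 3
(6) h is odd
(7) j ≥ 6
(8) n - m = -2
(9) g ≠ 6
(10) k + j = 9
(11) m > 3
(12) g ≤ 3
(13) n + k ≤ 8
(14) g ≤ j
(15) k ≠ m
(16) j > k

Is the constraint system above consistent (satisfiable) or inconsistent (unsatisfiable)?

Take m = 5, n = 3, k = 3, j = 6, h = 3, g = 3. Then constraint 1: k - j = -3; constraint 2: n + j = 9; constraint 3: n - k = 0, and every other listed constraint is also met.

Satisfiable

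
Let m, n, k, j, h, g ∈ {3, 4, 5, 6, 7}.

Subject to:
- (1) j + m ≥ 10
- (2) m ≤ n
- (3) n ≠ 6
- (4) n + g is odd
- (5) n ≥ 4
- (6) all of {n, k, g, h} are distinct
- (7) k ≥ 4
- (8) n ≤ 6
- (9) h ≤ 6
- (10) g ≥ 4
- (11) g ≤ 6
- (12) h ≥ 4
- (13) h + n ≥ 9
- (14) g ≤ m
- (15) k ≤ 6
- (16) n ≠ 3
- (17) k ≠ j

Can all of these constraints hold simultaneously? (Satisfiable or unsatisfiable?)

Constraints 5, 7, 8, 9, 10, 11, 12, and 15 confine each of n, k, g, h to the 3 values {4, …, 6}.
Constraint 6 requires all 4 of them to be distinct, but only 3 values are available — impossible by the pigeonhole principle.

Unsatisfiable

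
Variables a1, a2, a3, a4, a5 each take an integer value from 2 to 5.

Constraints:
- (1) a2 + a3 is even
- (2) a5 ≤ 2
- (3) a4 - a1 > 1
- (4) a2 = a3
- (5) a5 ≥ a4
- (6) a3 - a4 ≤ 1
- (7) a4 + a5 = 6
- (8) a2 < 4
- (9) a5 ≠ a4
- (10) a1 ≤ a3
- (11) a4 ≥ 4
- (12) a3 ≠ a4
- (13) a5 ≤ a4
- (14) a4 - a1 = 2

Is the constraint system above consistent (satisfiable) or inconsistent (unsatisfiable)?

From constraints 5 and 11: a5 ≥ a4 and a4 ≥ 4, so a5 ≥ 4. From constraint 2: a5 ≤ 2. But 2 < 4, so no value of a5 works.

Unsatisfiable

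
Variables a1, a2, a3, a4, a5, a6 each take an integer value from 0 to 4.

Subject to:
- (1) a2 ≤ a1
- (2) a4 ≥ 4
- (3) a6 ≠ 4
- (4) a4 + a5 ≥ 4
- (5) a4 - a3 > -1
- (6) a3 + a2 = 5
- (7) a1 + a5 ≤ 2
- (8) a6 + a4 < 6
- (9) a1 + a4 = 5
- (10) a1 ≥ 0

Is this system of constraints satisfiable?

Setting (a1, a2, a3, a4, a5, a6) = (1, 1, 4, 4, 0, 0) satisfies everything: constraint 4: a4 + a5 = 4; constraint 5: a4 - a3 = 0; constraint 6: a3 + a2 = 5, and the others follow.

Satisfiable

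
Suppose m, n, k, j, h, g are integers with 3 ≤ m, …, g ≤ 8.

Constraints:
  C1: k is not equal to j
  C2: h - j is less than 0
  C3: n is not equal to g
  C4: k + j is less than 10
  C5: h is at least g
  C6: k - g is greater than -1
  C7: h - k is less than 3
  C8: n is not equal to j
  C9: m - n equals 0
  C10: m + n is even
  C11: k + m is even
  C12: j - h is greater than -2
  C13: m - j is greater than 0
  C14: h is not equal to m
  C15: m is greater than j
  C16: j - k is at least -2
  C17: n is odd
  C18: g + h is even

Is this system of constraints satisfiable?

Setting (m, n, k, j, h, g) = (7, 7, 3, 4, 3, 3) satisfies everything: constraint 2: h - j = -1; constraint 4: k + j = 7; constraint 6: k - g = 0, and the others follow.

Satisfiable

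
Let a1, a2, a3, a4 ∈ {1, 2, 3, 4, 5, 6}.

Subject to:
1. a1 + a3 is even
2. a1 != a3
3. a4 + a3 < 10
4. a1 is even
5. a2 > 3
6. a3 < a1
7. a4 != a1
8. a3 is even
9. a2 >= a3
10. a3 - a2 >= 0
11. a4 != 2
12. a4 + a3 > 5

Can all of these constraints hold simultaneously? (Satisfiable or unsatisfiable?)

The assignment a1 = 6, a2 = 4, a3 = 4, a4 = 4 works:
  constraint 3 holds since a4 + a3 = 8.
  constraint 10 holds since a3 - a2 = 0.
  constraint 12 holds since a4 + a3 = 8.
The rest check out directly.

Satisfiable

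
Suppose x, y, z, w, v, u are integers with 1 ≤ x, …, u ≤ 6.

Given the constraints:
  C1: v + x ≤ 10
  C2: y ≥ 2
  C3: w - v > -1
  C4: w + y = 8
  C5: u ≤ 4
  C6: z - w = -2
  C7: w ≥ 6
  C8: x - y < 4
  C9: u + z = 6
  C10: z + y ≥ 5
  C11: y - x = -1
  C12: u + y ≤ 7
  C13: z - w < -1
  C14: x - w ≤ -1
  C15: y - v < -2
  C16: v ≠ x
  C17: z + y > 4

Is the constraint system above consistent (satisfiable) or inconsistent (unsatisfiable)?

Satisfiable

Try x = 3, y = 2, z = 4, w = 6, v = 5, u = 2.
Check constraint 1: v + x = 8; constraint 3: w - v = 1; constraint 4: w + y = 8. The remaining constraints are straightforward to verify.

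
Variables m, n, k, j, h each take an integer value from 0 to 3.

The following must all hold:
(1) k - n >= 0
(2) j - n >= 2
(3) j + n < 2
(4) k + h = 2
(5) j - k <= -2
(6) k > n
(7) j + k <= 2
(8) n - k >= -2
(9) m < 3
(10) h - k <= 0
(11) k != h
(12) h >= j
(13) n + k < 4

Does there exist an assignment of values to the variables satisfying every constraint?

Constraints 2, 5, and 8 give j − n ≥ 2, n − k ≥ -2, k − j ≥ 2.
Adding all 3 inequalities: the left sides telescope to 0, and the right sides sum to 2 + (-2) + 2 = 2. So 0 ≥ 2, which is false.

Unsatisfiable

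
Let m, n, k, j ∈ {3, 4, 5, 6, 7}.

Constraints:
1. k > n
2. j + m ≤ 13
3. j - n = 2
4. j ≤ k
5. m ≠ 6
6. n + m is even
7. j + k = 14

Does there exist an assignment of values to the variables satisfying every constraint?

Satisfiable

Try m = 5, n = 5, k = 7, j = 7.
Check constraint 2: j + m = 12; constraint 3: j - n = 2; constraint 7: j + k = 14. The remaining constraints are straightforward to verify.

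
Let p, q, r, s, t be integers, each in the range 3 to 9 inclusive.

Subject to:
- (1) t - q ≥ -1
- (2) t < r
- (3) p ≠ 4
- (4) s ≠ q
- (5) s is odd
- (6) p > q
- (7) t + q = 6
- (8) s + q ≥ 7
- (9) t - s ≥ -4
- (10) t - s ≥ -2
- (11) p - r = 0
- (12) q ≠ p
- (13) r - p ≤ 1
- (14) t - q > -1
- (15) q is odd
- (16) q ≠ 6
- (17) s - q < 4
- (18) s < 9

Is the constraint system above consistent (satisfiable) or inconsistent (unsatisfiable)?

One satisfying assignment is p = 9, q = 3, r = 9, s = 5, t = 3.
For the less obvious constraints — constraint 1: t - q = 0; constraint 7: t + q = 6; constraint 8: s + q = 8 — and the others hold by inspection.

Satisfiable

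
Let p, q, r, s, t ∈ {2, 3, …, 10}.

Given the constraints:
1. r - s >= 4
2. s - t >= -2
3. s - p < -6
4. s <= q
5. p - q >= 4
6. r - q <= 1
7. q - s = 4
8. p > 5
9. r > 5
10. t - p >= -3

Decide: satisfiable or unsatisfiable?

Unsatisfiable

Constraints 1, 2, 5, 6, and 10 give p − q ≥ 4, q − r ≥ -1, r − s ≥ 4, s − t ≥ -2, t − p ≥ -3.
Adding all 5 inequalities: the left sides telescope to 0, and the right sides sum to 4 + (-1) + 4 + (-2) + (-3) = 2. So 0 ≥ 2, which is false.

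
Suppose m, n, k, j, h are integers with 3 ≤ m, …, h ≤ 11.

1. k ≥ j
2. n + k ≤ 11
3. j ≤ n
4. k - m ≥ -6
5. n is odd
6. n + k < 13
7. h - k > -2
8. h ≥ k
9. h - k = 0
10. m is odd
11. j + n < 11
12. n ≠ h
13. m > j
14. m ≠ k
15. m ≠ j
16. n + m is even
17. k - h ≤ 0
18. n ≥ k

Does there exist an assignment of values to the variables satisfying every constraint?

The assignment m = 7, n = 7, k = 3, j = 3, h = 3 works:
  constraint 2 holds since n + k = 10.
  constraint 4 holds since k - m = -4.
The rest check out directly.

Satisfiable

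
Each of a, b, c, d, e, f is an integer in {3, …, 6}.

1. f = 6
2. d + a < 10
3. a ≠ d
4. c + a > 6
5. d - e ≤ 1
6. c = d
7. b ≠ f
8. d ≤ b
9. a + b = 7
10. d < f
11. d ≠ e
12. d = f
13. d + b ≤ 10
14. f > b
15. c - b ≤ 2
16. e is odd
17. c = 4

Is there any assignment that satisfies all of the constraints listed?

Unsatisfiable

Constraint 17 fixes c = 4 and constraint 1 fixes f = 6. Constraints 6 and 12 give c = d = f, so c = f. But 4 ≠ 6 — contradiction.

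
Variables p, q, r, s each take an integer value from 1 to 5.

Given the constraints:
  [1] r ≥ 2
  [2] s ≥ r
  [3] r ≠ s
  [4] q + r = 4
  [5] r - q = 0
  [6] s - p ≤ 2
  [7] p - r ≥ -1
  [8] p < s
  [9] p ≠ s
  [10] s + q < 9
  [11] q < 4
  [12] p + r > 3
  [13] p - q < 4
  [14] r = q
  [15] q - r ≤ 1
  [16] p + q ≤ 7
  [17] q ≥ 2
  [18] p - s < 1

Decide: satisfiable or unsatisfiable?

One satisfying assignment is p = 3, q = 2, r = 2, s = 4.
For the less obvious constraints — constraint 4: q + r = 4; constraint 5: r - q = 0 — and the others hold by inspection.

Satisfiable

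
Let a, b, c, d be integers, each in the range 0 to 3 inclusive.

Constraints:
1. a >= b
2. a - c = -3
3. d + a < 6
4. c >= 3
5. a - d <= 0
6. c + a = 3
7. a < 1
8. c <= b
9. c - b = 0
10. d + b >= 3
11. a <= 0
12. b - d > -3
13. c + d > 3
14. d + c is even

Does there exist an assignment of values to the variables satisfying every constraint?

Unsatisfiable

From constraints 4 and 8: b ≥ c and c ≥ 3, so b ≥ 3. From constraints 1 and 11: b ≤ a and a ≤ 0, so b ≤ 0. But 0 < 3, so no value of b works.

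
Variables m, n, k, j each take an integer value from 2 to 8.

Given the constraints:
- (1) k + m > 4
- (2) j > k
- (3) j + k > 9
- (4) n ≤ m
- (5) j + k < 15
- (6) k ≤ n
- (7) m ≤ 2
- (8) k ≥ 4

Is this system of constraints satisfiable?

From constraints 6 and 8: n ≥ k and k ≥ 4, so n ≥ 4. From constraints 4 and 7: n ≤ m and m ≤ 2, so n ≤ 2. But 2 < 4, so no value of n works.

Unsatisfiable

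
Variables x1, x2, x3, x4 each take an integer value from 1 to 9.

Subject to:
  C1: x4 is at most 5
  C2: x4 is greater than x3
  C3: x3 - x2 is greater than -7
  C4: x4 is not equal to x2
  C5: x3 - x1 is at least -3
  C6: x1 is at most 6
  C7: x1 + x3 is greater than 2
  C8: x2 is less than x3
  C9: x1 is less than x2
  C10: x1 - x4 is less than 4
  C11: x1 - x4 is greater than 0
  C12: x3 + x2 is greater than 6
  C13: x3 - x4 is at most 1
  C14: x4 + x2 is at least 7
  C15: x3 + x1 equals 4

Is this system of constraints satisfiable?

Constraints 2, 8, 9, and 11 give x4 < x1, x1 < x2, x2 < x3, x3 < x4. Chaining: x4 < x1 < x2 < x3 < x4, which forces x4 < x4 — impossible.

Unsatisfiable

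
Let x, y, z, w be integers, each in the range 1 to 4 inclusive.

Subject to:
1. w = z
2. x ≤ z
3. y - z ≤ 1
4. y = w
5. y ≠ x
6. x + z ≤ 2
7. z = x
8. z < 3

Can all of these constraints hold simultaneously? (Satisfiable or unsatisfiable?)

Unsatisfiable

From constraints 1, 4, and 7, y = w = z = x, so y = x. But constraint 5 says y ≠ x. Contradiction.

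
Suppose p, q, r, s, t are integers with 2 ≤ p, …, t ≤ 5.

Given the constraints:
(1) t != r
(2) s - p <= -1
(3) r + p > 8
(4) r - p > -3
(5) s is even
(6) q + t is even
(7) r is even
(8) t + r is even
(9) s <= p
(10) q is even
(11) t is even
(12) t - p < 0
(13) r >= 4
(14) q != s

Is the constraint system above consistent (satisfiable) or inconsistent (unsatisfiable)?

One satisfying assignment is p = 5, q = 4, r = 4, s = 2, t = 2.
For the less obvious constraints — constraint 2: s - p = -3; constraint 3: r + p = 9 — and the others hold by inspection.

Satisfiable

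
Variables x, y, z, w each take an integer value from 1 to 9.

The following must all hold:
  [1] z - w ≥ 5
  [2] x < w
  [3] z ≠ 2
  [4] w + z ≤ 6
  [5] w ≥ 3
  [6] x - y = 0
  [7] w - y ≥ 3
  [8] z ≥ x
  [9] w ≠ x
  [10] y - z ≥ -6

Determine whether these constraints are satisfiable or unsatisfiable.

Unsatisfiable

Constraints 1, 7, and 10 give w − y ≥ 3, y − z ≥ -6, z − w ≥ 5.
Adding all 3 inequalities: the left sides telescope to 0, and the right sides sum to 3 + (-6) + 5 = 2. So 0 ≥ 2, which is false.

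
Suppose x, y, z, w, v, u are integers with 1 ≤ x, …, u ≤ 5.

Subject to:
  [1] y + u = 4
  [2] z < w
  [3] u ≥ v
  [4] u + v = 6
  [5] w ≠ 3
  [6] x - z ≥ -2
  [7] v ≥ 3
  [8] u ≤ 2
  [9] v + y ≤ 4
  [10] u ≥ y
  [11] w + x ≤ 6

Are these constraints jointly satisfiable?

From constraint 7: v ≥ 3. From constraints 3 and 8: v ≤ u and u ≤ 2, so v ≤ 2. But 2 < 3, so no value of v works.

Unsatisfiable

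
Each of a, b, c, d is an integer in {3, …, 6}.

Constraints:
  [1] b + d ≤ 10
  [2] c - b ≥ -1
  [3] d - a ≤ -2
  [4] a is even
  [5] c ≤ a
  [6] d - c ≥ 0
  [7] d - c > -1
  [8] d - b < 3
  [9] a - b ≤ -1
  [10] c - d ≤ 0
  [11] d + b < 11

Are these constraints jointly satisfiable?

Unsatisfiable

Constraints 2, 3, 6, and 9 give b − a ≥ 1, a − d ≥ 2, d − c ≥ 0, c − b ≥ -1.
Adding all 4 inequalities: the left sides telescope to 0, and the right sides sum to 1 + 2 + 0 + (-1) = 2. So 0 ≥ 2, which is false.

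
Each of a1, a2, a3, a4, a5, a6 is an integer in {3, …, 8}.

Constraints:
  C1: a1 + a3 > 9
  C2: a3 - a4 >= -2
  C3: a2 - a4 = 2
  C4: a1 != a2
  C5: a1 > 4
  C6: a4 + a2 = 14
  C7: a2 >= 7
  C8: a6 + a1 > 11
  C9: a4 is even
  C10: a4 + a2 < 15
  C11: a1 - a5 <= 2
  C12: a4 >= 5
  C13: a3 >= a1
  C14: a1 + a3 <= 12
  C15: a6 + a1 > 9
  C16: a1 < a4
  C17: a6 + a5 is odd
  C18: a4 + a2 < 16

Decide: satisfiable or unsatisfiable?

Satisfiable

Take a1 = 5, a2 = 8, a3 = 5, a4 = 6, a5 = 6, a6 = 7. Then constraint 1: a1 + a3 = 10; constraint 2: a3 - a4 = -1; constraint 3: a2 - a4 = 2, and every other listed constraint is also met.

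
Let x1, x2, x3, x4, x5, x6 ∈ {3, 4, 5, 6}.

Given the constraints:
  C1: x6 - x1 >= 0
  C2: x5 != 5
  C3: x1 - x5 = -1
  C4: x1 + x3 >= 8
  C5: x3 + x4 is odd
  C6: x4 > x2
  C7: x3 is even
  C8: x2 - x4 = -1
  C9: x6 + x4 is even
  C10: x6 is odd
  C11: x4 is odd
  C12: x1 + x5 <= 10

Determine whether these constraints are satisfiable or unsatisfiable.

Satisfiable

Try x1 = 3, x2 = 4, x3 = 6, x4 = 5, x5 = 4, x6 = 3.
Check constraint 1: x6 - x1 = 0; constraint 3: x1 - x5 = -1; constraint 4: x1 + x3 = 9. The remaining constraints are straightforward to verify.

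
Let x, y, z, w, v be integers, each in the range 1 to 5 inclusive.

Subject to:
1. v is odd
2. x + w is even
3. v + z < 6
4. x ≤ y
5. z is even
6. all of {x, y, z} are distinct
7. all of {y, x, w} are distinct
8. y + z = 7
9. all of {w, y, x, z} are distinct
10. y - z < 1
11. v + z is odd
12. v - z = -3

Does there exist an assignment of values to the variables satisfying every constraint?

One satisfying assignment is x = 1, y = 3, z = 4, w = 5, v = 1.
For the less obvious constraints — constraint 3: v + z = 5; constraint 8: y + z = 7; constraint 10: y - z = -1 — and the others hold by inspection.

Satisfiable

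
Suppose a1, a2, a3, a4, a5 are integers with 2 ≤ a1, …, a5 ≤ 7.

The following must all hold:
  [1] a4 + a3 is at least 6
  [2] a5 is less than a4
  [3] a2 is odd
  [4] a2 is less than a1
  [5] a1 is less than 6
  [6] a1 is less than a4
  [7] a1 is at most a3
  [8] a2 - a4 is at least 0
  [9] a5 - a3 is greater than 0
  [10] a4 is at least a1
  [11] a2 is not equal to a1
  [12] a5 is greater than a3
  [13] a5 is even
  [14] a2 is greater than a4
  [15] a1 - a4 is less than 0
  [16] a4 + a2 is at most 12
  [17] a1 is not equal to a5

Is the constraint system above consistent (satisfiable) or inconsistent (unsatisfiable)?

Constraints 2, 4, 7, 9, and 14 give a3 < a5, a5 < a4, a4 < a2, a2 < a1, a1 ≤ a3. Chaining: a3 < a5 < a4 < a2 < a1 ≤ a3, which forces a3 < a3 — impossible.

Unsatisfiable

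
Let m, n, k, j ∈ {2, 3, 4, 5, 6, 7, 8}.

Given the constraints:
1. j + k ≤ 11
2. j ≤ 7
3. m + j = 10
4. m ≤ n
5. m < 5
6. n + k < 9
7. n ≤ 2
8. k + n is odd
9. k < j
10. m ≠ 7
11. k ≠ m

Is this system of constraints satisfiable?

Unsatisfiable

From constraints 4 and 7: m ≤ n ≤ 2. From constraint 2: j ≤ 7. Hence m + j ≤ 9. But constraint 3 requires m + j = 10, and 10 > 9. Contradiction.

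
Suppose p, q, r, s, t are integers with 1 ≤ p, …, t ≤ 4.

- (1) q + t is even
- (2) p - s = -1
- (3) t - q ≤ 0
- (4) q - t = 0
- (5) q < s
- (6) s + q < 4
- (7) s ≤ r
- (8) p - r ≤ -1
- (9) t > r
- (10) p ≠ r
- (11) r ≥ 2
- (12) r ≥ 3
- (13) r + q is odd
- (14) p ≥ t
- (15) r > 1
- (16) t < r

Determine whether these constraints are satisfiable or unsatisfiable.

Constraints 3, 5, 7, and 9 give t ≤ q, q < s, s ≤ r, r < t. Chaining: t ≤ q < s ≤ r < t, which forces t < t — impossible.

Unsatisfiable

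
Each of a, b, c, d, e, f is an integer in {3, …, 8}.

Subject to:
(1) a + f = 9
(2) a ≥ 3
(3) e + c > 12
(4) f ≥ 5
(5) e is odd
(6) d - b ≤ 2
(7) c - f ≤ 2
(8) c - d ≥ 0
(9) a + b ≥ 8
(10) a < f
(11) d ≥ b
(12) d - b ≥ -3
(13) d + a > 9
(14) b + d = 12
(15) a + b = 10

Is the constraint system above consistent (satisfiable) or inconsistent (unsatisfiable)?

Satisfiable

The assignment a = 4, b = 6, c = 7, d = 6, e = 7, f = 5 works:
  constraint 1 holds since a + f = 9.
  constraint 3 holds since e + c = 14.
  constraint 6 holds since d - b = 0.
The rest check out directly.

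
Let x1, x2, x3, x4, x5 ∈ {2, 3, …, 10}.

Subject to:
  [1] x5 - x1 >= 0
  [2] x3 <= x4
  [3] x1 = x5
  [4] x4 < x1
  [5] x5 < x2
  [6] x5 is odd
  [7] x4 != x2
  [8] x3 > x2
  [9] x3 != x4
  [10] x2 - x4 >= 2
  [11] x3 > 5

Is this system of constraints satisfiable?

Constraints 1, 2, 4, 5, and 8 give x5 < x2, x2 < x3, x3 ≤ x4, x4 < x1, x1 ≤ x5. Chaining: x5 < x2 < x3 ≤ x4 < x1 ≤ x5, which forces x5 < x5 — impossible.

Unsatisfiable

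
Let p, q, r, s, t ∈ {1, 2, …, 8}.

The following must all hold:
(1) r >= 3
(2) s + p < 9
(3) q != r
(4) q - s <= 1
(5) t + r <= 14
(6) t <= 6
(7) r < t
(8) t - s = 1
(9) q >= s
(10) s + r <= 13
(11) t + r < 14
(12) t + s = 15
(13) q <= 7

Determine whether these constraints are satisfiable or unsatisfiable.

Unsatisfiable

From constraint 6: t ≤ 6. From constraints 9 and 13: s ≤ q ≤ 7. Hence t + s ≤ 13. But constraint 12 requires t + s = 15, and 15 > 13. Contradiction.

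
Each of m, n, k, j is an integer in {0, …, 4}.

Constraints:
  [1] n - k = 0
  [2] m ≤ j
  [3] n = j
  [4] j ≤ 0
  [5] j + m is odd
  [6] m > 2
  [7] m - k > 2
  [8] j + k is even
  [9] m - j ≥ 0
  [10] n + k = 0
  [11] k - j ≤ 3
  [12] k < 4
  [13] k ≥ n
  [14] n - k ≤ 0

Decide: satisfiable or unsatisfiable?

Unsatisfiable

From constraint 6: m ≥ 3. From constraints 2 and 4: m ≤ j and j ≤ 0, so m ≤ 0. But 0 < 3, so no value of m works.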